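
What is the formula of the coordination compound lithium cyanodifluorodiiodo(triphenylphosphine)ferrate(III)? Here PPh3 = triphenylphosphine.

Ligands: 2 iodo (I, -1), 2 fluoro (F, -1), 1 cyano (CN, -1), 1 triphenylphosphine (PPh3, neutral). Ligand charge sum = -5.
With Fe in oxidation state +3, the complex ion is [Fe...]^2−.
Charge balance with lithium (+1) requires 1 complex ion per 2 lithium.

Li2[Fe(CN)F2I2(PPh3)]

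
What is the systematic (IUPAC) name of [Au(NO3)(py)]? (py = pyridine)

nitrato(pyridine)gold(I)

There is no counter-ion, so the complex is neutral overall.
Ligand charges: 1×pyridine (neutral), 1×nitrato (-1 each); total -1. So Au + (-1) = 0, giving Au = +1.
Ligands are named alphabetically: nitrato before pyridine.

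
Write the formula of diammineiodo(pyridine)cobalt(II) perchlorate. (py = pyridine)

[CoI(NH3)2(py)]ClO4

Ligands: 2 ammine (NH3, neutral), 1 pyridine (py, neutral), 1 iodo (I, -1). Ligand charge sum = -1.
With Co in oxidation state +2, the complex ion is [Co...]^1+.
Charge balance with perchlorate (-1) requires 1 complex ion per 1 perchlorate.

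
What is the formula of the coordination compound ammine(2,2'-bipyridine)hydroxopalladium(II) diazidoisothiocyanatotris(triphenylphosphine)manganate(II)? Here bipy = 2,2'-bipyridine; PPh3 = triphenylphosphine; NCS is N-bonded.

[Pd(bipy)(NH3)(OH)][Mn(N3)2(NCS)(PPh3)3]

Cation [Pd…]: ligand charges -1, Pd(II) ⇒ ion charge 1+.
Anion [Mn…]: ligand charges -3, Mn(II) ⇒ ion charge 1−.
One 1+ cation balances one 1− anion.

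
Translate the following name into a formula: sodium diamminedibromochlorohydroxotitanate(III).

Ligands: 2 bromo (Br, -1), 1 chloro (Cl, -1), 2 ammine (NH3, neutral), 1 hydroxo (OH, -1). Ligand charge sum = -4.
With Ti in oxidation state +3, the complex ion is [Ti...]^1−.
Charge balance with sodium (+1) requires 1 complex ion per 1 sodium.

Na[TiBr2Cl(NH3)2(OH)]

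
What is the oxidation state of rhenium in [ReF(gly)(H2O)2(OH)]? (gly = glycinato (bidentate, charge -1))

No counter-ion: the bracketed complex is neutral.
Ligand charges: 1×OH = -1; 1×gly = -1; 1×F = -1; 2×H2O neutral; sum -3.
Re + (-3) = 0 ⇒ Re is +3.

+3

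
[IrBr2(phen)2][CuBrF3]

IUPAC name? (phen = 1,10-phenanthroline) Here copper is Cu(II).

Cu is given as +2; the anion's ligand charges sum to -4, so the complex anion is 2−.
A 1:1 salt means the cation carries the equal and opposite charge, 2+.
Cation: ligand charges sum to -2; for the ion to be 2+, Ir = +4.

dibromobis(1,10-phenanthroline)iridium(IV) bromotrifluorocuprate(II)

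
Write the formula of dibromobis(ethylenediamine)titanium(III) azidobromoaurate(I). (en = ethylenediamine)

Cation [Ti…]: ligand charges -2, Ti(III) ⇒ ion charge 1+.
Anion [Au…]: ligand charges -2, Au(I) ⇒ ion charge 1−.
One 1+ cation balances one 1− anion.

[TiBr2(en)2][AuBr(N3)]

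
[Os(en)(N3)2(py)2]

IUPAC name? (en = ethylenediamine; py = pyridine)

diazido(ethylenediamine)bis(pyridine)osmium(II)

There is no counter-ion, so the complex is neutral overall.
Ligand charges: 1×ethylenediamine (neutral), 2×pyridine (neutral), 2×azido (-1 each); total -2. So Os + (-2) = 0, giving Os = +2.
Ligands are named alphabetically: azido before ethylenediamine before pyridine.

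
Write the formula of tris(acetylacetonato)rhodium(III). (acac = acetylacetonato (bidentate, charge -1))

[Rh(acac)3]

Ligands: 3 acetylacetonato (acac, -1). Ligand charge sum = -3.
With Rh in oxidation state +3, the complex ion is [Rh...].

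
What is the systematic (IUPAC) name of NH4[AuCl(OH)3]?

ammonium chlorotrihydroxoaurate(III)

The 1 ammonium counter-ion carries a total charge of +1, so each complex ion is 1−.
Ligand charges: 1×chloro (-1 each), 3×hydroxo (-1 each); total -4. So Au + (-4) = 1−, giving Au = +3.
Ligands are named alphabetically: chloro before hydroxo.
The complex ion is anionic, so gold takes the -ate form aurate(III).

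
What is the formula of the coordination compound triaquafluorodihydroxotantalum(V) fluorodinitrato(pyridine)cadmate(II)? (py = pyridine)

[TaF(H2O)3(OH)2][CdF(NO3)2(py)]2

Cation [Ta…]: ligand charges -3, Ta(V) ⇒ ion charge 2+.
Anion [Cd…]: ligand charges -3, Cd(II) ⇒ ion charge 1−.
One 2+ cation requires 2 of the 1− anion.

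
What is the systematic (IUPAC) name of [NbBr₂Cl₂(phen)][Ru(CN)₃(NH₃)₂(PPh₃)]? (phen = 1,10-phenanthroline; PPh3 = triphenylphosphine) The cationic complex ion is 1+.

dibromodichloro(1,10-phenanthroline)niobium(V) diamminetricyano(triphenylphosphine)ruthenate(II)

The complex cation is given as 1+; its ligand charges sum to -4, so Nb = +5.
A 1:1 salt means the anion carries the equal and opposite charge, 1−.
Anion: ligand charges sum to -3; for the ion to be 1−, Ru = +2.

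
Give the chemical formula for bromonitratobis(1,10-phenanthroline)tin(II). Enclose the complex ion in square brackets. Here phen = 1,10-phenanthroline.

[SnBr(NO3)(phen)2]

Ligands: 1 bromo (Br, -1), 2 1,10-phenanthroline (phen, neutral), 1 nitrato (NO3, -1). Ligand charge sum = -2.
With Sn in oxidation state +2, the complex ion is [Sn...].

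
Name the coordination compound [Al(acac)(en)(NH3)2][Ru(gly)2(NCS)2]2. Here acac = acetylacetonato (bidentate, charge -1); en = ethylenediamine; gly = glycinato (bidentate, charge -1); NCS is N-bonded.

Both ions are complex: the cation is named first with the plain metal name, the anion second with the -ate form; each ion's ligands are alphabetised independently.
Aluminium is always +3 in its complexes; the cation's ligand charges sum to -1, so the complex cation is 2+.
With 2 anions per cation, each anion must be 2/2 = 1−.
Anion: ligand charges sum to -4; for the ion to be 1−, Ru = +3.

(acetylacetonato)diammine(ethylenediamine)aluminium(III) bis(glycinato)diisothiocyanatoruthenate(III)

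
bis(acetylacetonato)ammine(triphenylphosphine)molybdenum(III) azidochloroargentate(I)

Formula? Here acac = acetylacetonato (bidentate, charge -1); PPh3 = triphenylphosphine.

[Mo(acac)2(NH3)(PPh3)][AgCl(N3)]

Cation [Mo…]: ligand charges -2, Mo(III) ⇒ ion charge 1+.
Anion [Ag…]: ligand charges -2, Ag(I) ⇒ ion charge 1−.
One 1+ cation balances one 1− anion.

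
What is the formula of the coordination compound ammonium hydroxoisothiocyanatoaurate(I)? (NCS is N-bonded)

Ligands: 1 isothiocyanato (NCS, -1), 1 hydroxo (OH, -1). Ligand charge sum = -2.
Charge balance with ammonium (+1) requires 1 complex ion per 1 ammonium.

NH4[Au(NCS)(OH)]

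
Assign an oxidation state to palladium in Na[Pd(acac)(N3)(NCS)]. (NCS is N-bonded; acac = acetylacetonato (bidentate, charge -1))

1 sodium outside the brackets (+1 each) → the complex ion is 1−.
Ligand charges: 1×NCS = -1; 1×N3 = -1; 1×acac = -1; sum -3.
Pd + (-3) = 1− ⇒ Pd is +2.

+2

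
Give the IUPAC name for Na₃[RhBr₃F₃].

The 3 sodium counter-ions carry a total charge of +3, so each complex ion is 3−.
Ligand charges: 3×fluoro (-1 each), 3×bromo (-1 each); total -6. So Rh + (-6) = 3−, giving Rh = +3.
Ligands are named alphabetically: bromo before fluoro.
The complex ion is anionic, so rhodium takes the -ate form rhodate(III).

sodium tribromotrifluororhodate(III)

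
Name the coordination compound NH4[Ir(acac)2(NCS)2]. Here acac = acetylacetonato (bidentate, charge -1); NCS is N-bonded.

The 1 ammonium counter-ion carries a total charge of +1, so each complex ion is 1−.
Ligand charges: 2×acetylacetonato (-1 each), 2×isothiocyanato (-1 each); total -4. So Ir + (-4) = 1−, giving Ir = +3.
The complex ion is anionic, so iridium takes the -ate form iridate(III).

ammonium bis(acetylacetonato)diisothiocyanatoiridate(III)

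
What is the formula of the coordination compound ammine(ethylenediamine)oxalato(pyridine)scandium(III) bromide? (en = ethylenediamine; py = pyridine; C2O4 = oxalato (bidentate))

[Sc(C2O4)(en)(NH3)(py)]Br

Ligands: 1 ethylenediamine (en, neutral), 1 pyridine (py, neutral), 1 ammine (NH3, neutral), 1 oxalato (C2O4, -2). Ligand charge sum = -2.
With Sc in oxidation state +3, the complex ion is [Sc...]^1+.
Charge balance with bromide (-1) requires 1 complex ion per 1 bromide.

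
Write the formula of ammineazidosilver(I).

[Ag(N3)(NH3)]

Ligands: 1 ammine (NH3, neutral), 1 azido (N3, -1). Ligand charge sum = -1.
With Ag in oxidation state +1, the complex ion is [Ag...].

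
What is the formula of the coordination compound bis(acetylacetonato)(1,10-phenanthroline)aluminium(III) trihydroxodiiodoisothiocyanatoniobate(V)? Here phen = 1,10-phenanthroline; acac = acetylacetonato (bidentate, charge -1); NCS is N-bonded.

[Al(acac)2(phen)][NbI2(NCS)(OH)3]

Cation [Al…]: ligand charges -2, Al(III) ⇒ ion charge 1+.
Anion [Nb…]: ligand charges -6, Nb(V) ⇒ ion charge 1−.
One 1+ cation balances one 1− anion.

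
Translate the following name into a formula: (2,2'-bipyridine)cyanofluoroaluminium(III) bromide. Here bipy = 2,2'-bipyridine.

Ligands: 1 fluoro (F, -1), 1 cyano (CN, -1), 1 2,2'-bipyridine (bipy, neutral). Ligand charge sum = -2.
Charge balance with bromide (-1) requires 1 complex ion per 1 bromide.

[Al(bipy)(CN)F]Br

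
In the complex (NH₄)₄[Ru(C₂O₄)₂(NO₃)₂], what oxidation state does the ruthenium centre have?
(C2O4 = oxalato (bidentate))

4 ammonium outside the brackets (+1 each) → the complex ion is 4−.
Ligand charges: 2×C2O4 = -4; 2×NO3 = -2; sum -6.
Ru + (-6) = 4− ⇒ Ru is +2.

+2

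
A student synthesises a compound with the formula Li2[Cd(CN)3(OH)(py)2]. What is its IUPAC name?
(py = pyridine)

The 2 lithium counter-ions carry a total charge of +2, so each complex ion is 2−.
Ligand charges: 3×cyano (-1 each), 2×pyridine (neutral), 1×hydroxo (-1 each); total -4. So Cd + (-4) = 2−, giving Cd = +2.
The complex ion is anionic, so cadmium takes the -ate form cadmate(II).

lithium tricyanohydroxobis(pyridine)cadmate(II)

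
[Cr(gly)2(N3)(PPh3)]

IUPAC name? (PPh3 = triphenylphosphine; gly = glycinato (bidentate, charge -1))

There is no counter-ion, so the complex is neutral overall.
Ligand charges: 1×azido (-1 each), 1×triphenylphosphine (neutral), 2×glycinato (-1 each); total -3. So Cr + (-3) = 0, giving Cr = +3.
Ligands are named alphabetically: azido before glycinato before triphenylphosphine.

azidobis(glycinato)(triphenylphosphine)chromium(III)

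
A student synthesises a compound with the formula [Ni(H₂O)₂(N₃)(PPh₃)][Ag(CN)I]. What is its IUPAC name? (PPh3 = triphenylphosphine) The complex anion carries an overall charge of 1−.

The complex anion is given as 1−; its ligand charges sum to -2, so Ag = +1.
A 1:1 salt means the cation carries the equal and opposite charge, 1+.
Cation: ligand charges sum to -1; for the ion to be 1+, Ni = +2.

diaquaazido(triphenylphosphine)nickel(II) cyanoiodoargentate(I)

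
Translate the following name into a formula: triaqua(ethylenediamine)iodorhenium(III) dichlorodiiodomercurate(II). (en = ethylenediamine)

Cation [Re…]: ligand charges -1, Re(III) ⇒ ion charge 2+.
Anion [Hg…]: ligand charges -4, Hg(II) ⇒ ion charge 2−.
One 2+ cation balances one 2− anion.

[Re(en)(H2O)3I][HgCl2I2]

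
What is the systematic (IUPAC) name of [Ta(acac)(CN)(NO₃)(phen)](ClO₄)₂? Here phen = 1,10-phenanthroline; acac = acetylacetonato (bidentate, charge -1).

(acetylacetonato)cyanonitrato(1,10-phenanthroline)tantalum(V) perchlorate

The 2 perchlorate counter-ions carry a total charge of -2, so each complex ion is 2+.
Ligand charges: 1×1,10-phenanthroline (neutral), 1×nitrato (-1 each), 1×acetylacetonato (-1 each), 1×cyano (-1 each); total -3. So Ta + (-3) = 2+, giving Ta = +5.
Ligands are named alphabetically: acetylacetonato before cyano before nitrato before phenanthroline.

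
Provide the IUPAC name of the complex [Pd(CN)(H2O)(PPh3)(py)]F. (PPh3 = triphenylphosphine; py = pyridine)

The 1 fluoride counter-ion carries a total charge of -1, so each complex ion is 1+.
Ligand charges: 1×triphenylphosphine (neutral), 1×cyano (-1 each), 1×aqua (neutral), 1×pyridine (neutral); total -1. So Pd + (-1) = 1+, giving Pd = +2.
Ligands are named alphabetically: aqua before cyano before pyridine before triphenylphosphine.

aquacyano(pyridine)(triphenylphosphine)palladium(II) fluoride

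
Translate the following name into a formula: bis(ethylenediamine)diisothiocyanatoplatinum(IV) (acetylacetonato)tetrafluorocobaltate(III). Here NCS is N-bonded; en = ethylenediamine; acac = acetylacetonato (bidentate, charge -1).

Cation [Pt…]: ligand charges -2, Pt(IV) ⇒ ion charge 2+.
Anion [Co…]: ligand charges -5, Co(III) ⇒ ion charge 2−.
One 2+ cation balances one 2− anion.

[Pt(en)2(NCS)2][Co(acac)F4]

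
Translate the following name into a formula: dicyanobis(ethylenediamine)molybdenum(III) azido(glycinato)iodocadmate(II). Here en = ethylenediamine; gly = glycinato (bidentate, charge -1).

[Mo(CN)2(en)2][Cd(gly)I(N3)]

Cation [Mo…]: ligand charges -2, Mo(III) ⇒ ion charge 1+.
Anion [Cd…]: ligand charges -3, Cd(II) ⇒ ion charge 1−.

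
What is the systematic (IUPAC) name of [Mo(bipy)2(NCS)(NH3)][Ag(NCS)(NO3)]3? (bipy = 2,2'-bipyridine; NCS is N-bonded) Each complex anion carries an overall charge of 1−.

Both ions are complex: the cation is named first with the plain metal name, the anion second with the -ate form; each ion's ligands are alphabetised independently.
The complex anion is given as 1−; its ligand charges sum to -2, so Ag = +1.
With 3 anions per cation, the cation must be 3×1 = 3+.
Cation: ligand charges sum to -1; for the ion to be 3+, Mo = +4.

amminebis(2,2'-bipyridine)isothiocyanatomolybdenum(IV) isothiocyanatonitratoargentate(I)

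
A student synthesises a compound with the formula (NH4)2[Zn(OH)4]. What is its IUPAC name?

ammonium tetrahydroxozincate(II)

The 2 ammonium counter-ions carry a total charge of +2, so each complex ion is 2−.
Ligand charges: 4×hydroxo (-1 each); total -4. So Zn + (-4) = 2−, giving Zn = +2.
The complex ion is anionic, so zinc takes the -ate form zincate(II).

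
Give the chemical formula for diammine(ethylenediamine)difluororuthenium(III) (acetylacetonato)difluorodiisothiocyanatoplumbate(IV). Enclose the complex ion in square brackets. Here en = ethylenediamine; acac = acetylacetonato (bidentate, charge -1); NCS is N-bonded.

Cation [Ru…]: ligand charges -2, Ru(III) ⇒ ion charge 1+.
Anion [Pb…]: ligand charges -5, Pb(IV) ⇒ ion charge 1−.
One 1+ cation balances one 1− anion.

[Ru(en)F2(NH3)2][Pb(acac)F2(NCS)2]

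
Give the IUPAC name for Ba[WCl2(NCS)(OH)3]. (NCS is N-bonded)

The 1 barium counter-ion carries a total charge of +2, so each complex ion is 2−.
Ligand charges: 2×chloro (-1 each), 1×isothiocyanato (-1 each), 3×hydroxo (-1 each); total -6. So W + (-6) = 2−, giving W = +4.
Ligands are named alphabetically: chloro before hydroxo before isothiocyanato.
The complex ion is anionic, so tungsten takes the -ate form tungstate(IV).

barium dichlorotrihydroxoisothiocyanatotungstate(IV)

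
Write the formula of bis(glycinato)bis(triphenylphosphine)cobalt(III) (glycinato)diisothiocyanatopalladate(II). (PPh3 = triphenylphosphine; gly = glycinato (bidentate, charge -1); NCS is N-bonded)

Cation [Co…]: ligand charges -2, Co(III) ⇒ ion charge 1+.
Anion [Pd…]: ligand charges -3, Pd(II) ⇒ ion charge 1−.
One 1+ cation balances one 1− anion.

[Co(gly)2(PPh3)2][Pd(gly)(NCS)2]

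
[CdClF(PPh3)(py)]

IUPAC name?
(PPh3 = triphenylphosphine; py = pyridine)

chlorofluoro(pyridine)(triphenylphosphine)cadmium(II)

There is no counter-ion, so the complex is neutral overall.
Ligand charges: 1×triphenylphosphine (neutral), 1×chloro (-1 each), 1×pyridine (neutral), 1×fluoro (-1 each); total -2. So Cd + (-2) = 0, giving Cd = +2.
Ligands are named alphabetically: chloro before fluoro before pyridine before triphenylphosphine.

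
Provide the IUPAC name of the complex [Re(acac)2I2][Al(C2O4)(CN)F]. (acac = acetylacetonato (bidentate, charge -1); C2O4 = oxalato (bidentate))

bis(acetylacetonato)diiodorhenium(V) cyanofluorooxalatoaluminate(III)

Aluminium is always +3 in its complexes; the anion's ligand charges sum to -4, so the complex anion is 1−.
A 1:1 salt means the cation carries the equal and opposite charge, 1+.
Cation: ligand charges sum to -4; for the ion to be 1+, Re = +5.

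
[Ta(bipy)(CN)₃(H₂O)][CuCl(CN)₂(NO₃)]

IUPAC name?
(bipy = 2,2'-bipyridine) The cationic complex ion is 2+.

aqua(2,2'-bipyridine)tricyanotantalum(V) chlorodicyanonitratocuprate(II)

Both ions are complex: the cation is named first with the plain metal name, the anion second with the -ate form; each ion's ligands are alphabetised independently.
The complex cation is given as 2+; its ligand charges sum to -3, so Ta = +5.
A 1:1 salt means the anion carries the equal and opposite charge, 2−.
Anion: ligand charges sum to -4; for the ion to be 2−, Cu = +2.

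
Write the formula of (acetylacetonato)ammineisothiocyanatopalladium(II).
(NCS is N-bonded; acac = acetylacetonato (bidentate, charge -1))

Ligands: 1 isothiocyanato (NCS, -1), 1 ammine (NH3, neutral), 1 acetylacetonato (acac, -1). Ligand charge sum = -2.
With Pd in oxidation state +2, the complex ion is [Pd...].

[Pd(acac)(NCS)(NH3)]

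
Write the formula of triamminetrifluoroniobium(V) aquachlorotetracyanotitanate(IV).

[NbF3(NH3)3][TiCl(CN)4(H2O)]2

Cation [Nb…]: ligand charges -3, Nb(V) ⇒ ion charge 2+.
Anion [Ti…]: ligand charges -5, Ti(IV) ⇒ ion charge 1−.
One 2+ cation requires 2 of the 1− anion.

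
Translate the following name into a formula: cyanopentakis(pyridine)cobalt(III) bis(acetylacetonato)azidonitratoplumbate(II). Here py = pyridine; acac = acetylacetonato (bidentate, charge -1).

Cation [Co…]: ligand charges -1, Co(III) ⇒ ion charge 2+.
Anion [Pb…]: ligand charges -4, Pb(II) ⇒ ion charge 2−.
One 2+ cation balances one 2− anion.

[Co(CN)(py)5][Pb(acac)2(N3)(NO3)]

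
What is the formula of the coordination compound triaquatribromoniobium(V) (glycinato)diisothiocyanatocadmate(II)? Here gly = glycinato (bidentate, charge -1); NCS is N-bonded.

Cation [Nb…]: ligand charges -3, Nb(V) ⇒ ion charge 2+.
Anion [Cd…]: ligand charges -3, Cd(II) ⇒ ion charge 1−.
One 2+ cation requires 2 of the 1− anion.

[NbBr3(H2O)3][Cd(gly)(NCS)2]2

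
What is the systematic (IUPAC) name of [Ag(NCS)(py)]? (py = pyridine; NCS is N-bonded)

There is no counter-ion, so the complex is neutral overall.
Ligand charges: 1×pyridine (neutral), 1×isothiocyanato (-1 each); total -1. So Ag + (-1) = 0, giving Ag = +1.
Ligands are named alphabetically: isothiocyanato before pyridine.

isothiocyanato(pyridine)silver(I)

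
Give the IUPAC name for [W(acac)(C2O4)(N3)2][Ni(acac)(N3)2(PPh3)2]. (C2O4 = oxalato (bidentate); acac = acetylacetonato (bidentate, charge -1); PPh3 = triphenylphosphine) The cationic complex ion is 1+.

(acetylacetonato)diazidooxalatotungsten(VI) (acetylacetonato)diazidobis(triphenylphosphine)nickelate(II)

The complex cation is given as 1+; its ligand charges sum to -5, so W = +6.
A 1:1 salt means the anion carries the equal and opposite charge, 1−.
Anion: ligand charges sum to -3; for the ion to be 1−, Ni = +2.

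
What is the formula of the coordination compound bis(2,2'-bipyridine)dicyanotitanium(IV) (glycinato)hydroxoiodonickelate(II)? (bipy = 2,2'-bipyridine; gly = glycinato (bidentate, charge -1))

[Ti(bipy)2(CN)2][Ni(gly)I(OH)]2

Cation [Ti…]: ligand charges -2, Ti(IV) ⇒ ion charge 2+.
Anion [Ni…]: ligand charges -3, Ni(II) ⇒ ion charge 1−.
One 2+ cation requires 2 of the 1− anion.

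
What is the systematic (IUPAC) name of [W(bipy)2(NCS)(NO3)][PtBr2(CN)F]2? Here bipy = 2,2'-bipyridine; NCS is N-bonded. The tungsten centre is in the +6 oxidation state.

bis(2,2'-bipyridine)isothiocyanatonitratotungsten(VI) dibromocyanofluoroplatinate(II)

Both ions are complex: the cation is named first with the plain metal name, the anion second with the -ate form; each ion's ligands are alphabetised independently.
W is given as +6; the cation's ligand charges sum to -2, so the complex cation is 4+.
With 2 anions per cation, each anion must be 4/2 = 2−.
Anion: ligand charges sum to -4; for the ion to be 2−, Pt = +2.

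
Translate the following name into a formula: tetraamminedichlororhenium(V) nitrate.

Ligands: 4 ammine (NH3, neutral), 2 chloro (Cl, -1). Ligand charge sum = -2.
With Re in oxidation state +5, the complex ion is [Re...]^3+.
Charge balance with nitrate (-1) requires 1 complex ion per 3 nitrate.

[ReCl2(NH3)4](NO3)3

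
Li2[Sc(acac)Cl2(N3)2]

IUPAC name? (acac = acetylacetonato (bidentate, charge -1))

lithium (acetylacetonato)diazidodichloroscandate(III)

The 2 lithium counter-ions carry a total charge of +2, so each complex ion is 2−.
Ligand charges: 2×chloro (-1 each), 2×azido (-1 each), 1×acetylacetonato (-1 each); total -5. So Sc + (-5) = 2−, giving Sc = +3.
Ligands are named alphabetically: acetylacetonato before azido before chloro.
The complex ion is anionic, so scandium takes the -ate form scandate(III).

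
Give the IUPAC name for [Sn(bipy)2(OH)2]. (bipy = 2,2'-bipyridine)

There is no counter-ion, so the complex is neutral overall.
Ligand charges: 2×2,2'-bipyridine (neutral), 2×hydroxo (-1 each); total -2. So Sn + (-2) = 0, giving Sn = +2.
Ligands are named alphabetically: bipyridine before hydroxo.

bis(2,2'-bipyridine)dihydroxotin(II)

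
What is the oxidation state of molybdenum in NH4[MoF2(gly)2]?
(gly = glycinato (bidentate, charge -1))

+3

1 ammonium outside the brackets (+1 each) → the complex ion is 1−.
Ligand charges: 2×F = -2; 2×gly = -2; sum -4.
Mo + (-4) = 1− ⇒ Mo is +3.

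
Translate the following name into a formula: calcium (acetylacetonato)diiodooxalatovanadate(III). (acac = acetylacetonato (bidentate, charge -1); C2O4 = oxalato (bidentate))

Ligands: 1 acetylacetonato (acac, -1), 1 oxalato (C2O4, -2), 2 iodo (I, -1). Ligand charge sum = -5.
Charge balance with calcium (+2) requires 1 complex ion per 1 calcium.

Ca[V(acac)(C2O4)I2]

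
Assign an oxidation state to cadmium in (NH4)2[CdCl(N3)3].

+2

2 ammonium outside the brackets (+1 each) → the complex ion is 2−.
Ligand charges: 1×Cl = -1; 3×N3 = -3; sum -4.
Cd + (-4) = 2− ⇒ Cd is +2.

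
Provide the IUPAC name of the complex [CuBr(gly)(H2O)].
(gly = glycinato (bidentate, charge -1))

There is no counter-ion, so the complex is neutral overall.
Ligand charges: 1×aqua (neutral), 1×bromo (-1 each), 1×glycinato (-1 each); total -2. So Cu + (-2) = 0, giving Cu = +2.
Ligands are named alphabetically: aqua before bromo before glycinato.

aquabromo(glycinato)copper(II)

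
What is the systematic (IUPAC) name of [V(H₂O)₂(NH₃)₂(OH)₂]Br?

The 1 bromide counter-ion carries a total charge of -1, so each complex ion is 1+.
Ligand charges: 2×ammine (neutral), 2×hydroxo (-1 each), 2×aqua (neutral); total -2. So V + (-2) = 1+, giving V = +3.
Ligands are named alphabetically: ammine before aqua before hydroxo.

diamminediaquadihydroxovanadium(III) bromide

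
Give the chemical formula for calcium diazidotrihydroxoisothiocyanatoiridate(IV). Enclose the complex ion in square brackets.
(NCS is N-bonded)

Ca[Ir(N3)2(NCS)(OH)3]

Ligands: 3 hydroxo (OH, -1), 2 azido (N3, -1), 1 isothiocyanato (NCS, -1). Ligand charge sum = -6.
With Ir in oxidation state +4, the complex ion is [Ir...]^2−.
Charge balance with calcium (+2) requires 1 complex ion per 1 calcium.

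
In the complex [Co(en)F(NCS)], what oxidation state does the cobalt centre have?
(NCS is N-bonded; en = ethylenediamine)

No counter-ion: the bracketed complex is neutral.
Ligand charges: 1×NCS = -1; 1×en neutral; 1×F = -1; sum -2.
Co + (-2) = 0 ⇒ Co is +2.

+2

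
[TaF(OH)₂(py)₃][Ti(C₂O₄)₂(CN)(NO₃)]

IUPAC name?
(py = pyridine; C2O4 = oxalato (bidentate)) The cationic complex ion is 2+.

The complex cation is given as 2+; its ligand charges sum to -3, so Ta = +5.
A 1:1 salt means the anion carries the equal and opposite charge, 2−.
Anion: ligand charges sum to -6; for the ion to be 2−, Ti = +4.

fluorodihydroxotris(pyridine)tantalum(V) cyanonitratodioxalatotitanate(IV)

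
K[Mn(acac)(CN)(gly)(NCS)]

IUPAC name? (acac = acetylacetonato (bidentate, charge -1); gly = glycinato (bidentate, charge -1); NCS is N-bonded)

The 1 potassium counter-ion carries a total charge of +1, so each complex ion is 1−.
Ligand charges: 1×acetylacetonato (-1 each), 1×glycinato (-1 each), 1×isothiocyanato (-1 each), 1×cyano (-1 each); total -4. So Mn + (-4) = 1−, giving Mn = +3.
The complex ion is anionic, so manganese takes the -ate form manganate(III).

potassium (acetylacetonato)cyano(glycinato)isothiocyanatomanganate(III)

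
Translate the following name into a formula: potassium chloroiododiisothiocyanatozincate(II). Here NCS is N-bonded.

K2[ZnClI(NCS)2]

Ligands: 1 iodo (I, -1), 1 chloro (Cl, -1), 2 isothiocyanato (NCS, -1). Ligand charge sum = -4.
With Zn in oxidation state +2, the complex ion is [Zn...]^2−.
Charge balance with potassium (+1) requires 1 complex ion per 2 potassium.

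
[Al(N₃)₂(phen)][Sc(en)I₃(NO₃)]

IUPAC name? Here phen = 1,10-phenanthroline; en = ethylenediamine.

Scandium is always +3 in its complexes; the anion's ligand charges sum to -4, so the complex anion is 1−.
A 1:1 salt means the cation carries the equal and opposite charge, 1+.
Cation: ligand charges sum to -2; for the ion to be 1+, Al = +3.

diazido(1,10-phenanthroline)aluminium(III) (ethylenediamine)triiodonitratoscandate(III)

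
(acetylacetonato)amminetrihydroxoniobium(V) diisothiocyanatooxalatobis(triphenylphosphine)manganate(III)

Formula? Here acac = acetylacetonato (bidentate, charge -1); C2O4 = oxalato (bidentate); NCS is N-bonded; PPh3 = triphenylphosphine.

Cation [Nb…]: ligand charges -4, Nb(V) ⇒ ion charge 1+.
Anion [Mn…]: ligand charges -4, Mn(III) ⇒ ion charge 1−.
One 1+ cation balances one 1− anion.

[Nb(acac)(NH3)(OH)3][Mn(C2O4)(NCS)2(PPh3)2]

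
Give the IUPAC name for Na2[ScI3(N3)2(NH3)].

sodium amminediazidotriiodoscandate(III)

The 2 sodium counter-ions carry a total charge of +2, so each complex ion is 2−.
Ligand charges: 2×azido (-1 each), 1×ammine (neutral), 3×iodo (-1 each); total -5. So Sc + (-5) = 2−, giving Sc = +3.
The complex ion is anionic, so scandium takes the -ate form scandate(III).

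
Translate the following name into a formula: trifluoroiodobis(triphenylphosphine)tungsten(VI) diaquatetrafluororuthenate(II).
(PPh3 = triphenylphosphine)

Cation [W…]: ligand charges -4, W(VI) ⇒ ion charge 2+.
Anion [Ru…]: ligand charges -4, Ru(II) ⇒ ion charge 2−.
One 2+ cation balances one 2− anion.

[WF3I(PPh3)2][RuF4(H2O)2]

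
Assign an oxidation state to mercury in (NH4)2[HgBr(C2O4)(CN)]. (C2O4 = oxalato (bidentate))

2 ammonium outside the brackets (+1 each) → the complex ion is 2−.
Ligand charges: 1×CN = -1; 1×C2O4 = -2; 1×Br = -1; sum -4.
Hg + (-4) = 2− ⇒ Hg is +2.

+2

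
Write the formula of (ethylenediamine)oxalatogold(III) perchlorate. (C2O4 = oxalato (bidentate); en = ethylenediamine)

[Au(C2O4)(en)]ClO4

Ligands: 1 oxalato (C2O4, -2), 1 ethylenediamine (en, neutral). Ligand charge sum = -2.
With Au in oxidation state +3, the complex ion is [Au...]^1+.
Charge balance with perchlorate (-1) requires 1 complex ion per 1 perchlorate.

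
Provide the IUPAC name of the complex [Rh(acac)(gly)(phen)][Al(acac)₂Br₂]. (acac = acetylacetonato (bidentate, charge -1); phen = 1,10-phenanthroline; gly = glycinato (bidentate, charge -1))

Both ions are complex: the cation is named first with the plain metal name, the anion second with the -ate form; each ion's ligands are alphabetised independently.
Aluminium is always +3 in its complexes; the anion's ligand charges sum to -4, so the complex anion is 1−.
A 1:1 salt means the cation carries the equal and opposite charge, 1+.
Cation: ligand charges sum to -2; for the ion to be 1+, Rh = +3.

(acetylacetonato)(glycinato)(1,10-phenanthroline)rhodium(III) bis(acetylacetonato)dibromoaluminate(III)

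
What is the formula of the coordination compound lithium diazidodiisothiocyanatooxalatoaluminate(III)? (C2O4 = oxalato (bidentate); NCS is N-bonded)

Li3[Al(C2O4)(N3)2(NCS)2]

Ligands: 1 oxalato (C2O4, -2), 2 isothiocyanato (NCS, -1), 2 azido (N3, -1). Ligand charge sum = -6.
Charge balance with lithium (+1) requires 1 complex ion per 3 lithium.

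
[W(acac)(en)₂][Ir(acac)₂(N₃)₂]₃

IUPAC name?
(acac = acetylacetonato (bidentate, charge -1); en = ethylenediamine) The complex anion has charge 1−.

(acetylacetonato)bis(ethylenediamine)tungsten(IV) bis(acetylacetonato)diazidoiridate(III)

Both ions are complex: the cation is named first with the plain metal name, the anion second with the -ate form; each ion's ligands are alphabetised independently.
The complex anion is given as 1−; its ligand charges sum to -4, so Ir = +3.
With 3 anions per cation, the cation must be 3×1 = 3+.
Cation: ligand charges sum to -1; for the ion to be 3+, W = +4.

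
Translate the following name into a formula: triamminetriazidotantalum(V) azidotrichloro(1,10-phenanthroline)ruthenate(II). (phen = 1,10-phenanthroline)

Cation [Ta…]: ligand charges -3, Ta(V) ⇒ ion charge 2+.
Anion [Ru…]: ligand charges -4, Ru(II) ⇒ ion charge 2−.
One 2+ cation balances one 2− anion.

[Ta(N3)3(NH3)3][RuCl3(N3)(phen)]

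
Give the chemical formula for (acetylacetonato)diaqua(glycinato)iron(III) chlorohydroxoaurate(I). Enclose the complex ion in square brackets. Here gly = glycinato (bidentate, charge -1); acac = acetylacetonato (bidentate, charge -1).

Cation [Fe…]: ligand charges -2, Fe(III) ⇒ ion charge 1+.
Anion [Au…]: ligand charges -2, Au(I) ⇒ ion charge 1−.

[Fe(acac)(gly)(H2O)2][AuCl(OH)]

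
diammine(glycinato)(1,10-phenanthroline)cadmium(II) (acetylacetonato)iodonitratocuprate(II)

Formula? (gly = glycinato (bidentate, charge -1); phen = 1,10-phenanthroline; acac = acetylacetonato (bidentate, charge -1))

Cation [Cd…]: ligand charges -1, Cd(II) ⇒ ion charge 1+.
Anion [Cu…]: ligand charges -3, Cu(II) ⇒ ion charge 1−.
One 1+ cation balances one 1− anion.

[Cd(gly)(NH3)2(phen)][Cu(acac)I(NO3)]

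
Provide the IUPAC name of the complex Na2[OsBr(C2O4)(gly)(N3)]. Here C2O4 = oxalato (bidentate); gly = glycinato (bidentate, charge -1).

sodium azidobromo(glycinato)oxalatoosmate(III)

The 2 sodium counter-ions carry a total charge of +2, so each complex ion is 2−.
Ligand charges: 1×bromo (-1 each), 1×oxalato (-2 each), 1×glycinato (-1 each), 1×azido (-1 each); total -5. So Os + (-5) = 2−, giving Os = +3.
The complex ion is anionic, so osmium takes the -ate form osmate(III).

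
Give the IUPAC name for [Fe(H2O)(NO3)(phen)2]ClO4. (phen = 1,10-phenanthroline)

aquanitratobis(1,10-phenanthroline)iron(II) perchlorate

The 1 perchlorate counter-ion carries a total charge of -1, so each complex ion is 1+.
Ligand charges: 1×nitrato (-1 each), 1×aqua (neutral), 2×1,10-phenanthroline (neutral); total -1. So Fe + (-1) = 1+, giving Fe = +2.
Ligands are named alphabetically: aqua before nitrato before phenanthroline.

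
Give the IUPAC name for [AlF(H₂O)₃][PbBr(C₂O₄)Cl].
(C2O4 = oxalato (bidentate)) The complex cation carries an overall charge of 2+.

The complex cation is given as 2+; its ligand charges sum to -1, so Al = +3.
A 1:1 salt means the anion carries the equal and opposite charge, 2−.
Anion: ligand charges sum to -4; for the ion to be 2−, Pb = +2.

triaquafluoroaluminium(III) bromochlorooxalatoplumbate(II)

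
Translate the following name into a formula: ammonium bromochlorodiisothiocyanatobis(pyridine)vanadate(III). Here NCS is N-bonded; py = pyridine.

Ligands: 2 isothiocyanato (NCS, -1), 1 bromo (Br, -1), 2 pyridine (py, neutral), 1 chloro (Cl, -1). Ligand charge sum = -4.
With V in oxidation state +3, the complex ion is [V...]^1−.
Charge balance with ammonium (+1) requires 1 complex ion per 1 ammonium.

NH4[VBrCl(NCS)2(py)2]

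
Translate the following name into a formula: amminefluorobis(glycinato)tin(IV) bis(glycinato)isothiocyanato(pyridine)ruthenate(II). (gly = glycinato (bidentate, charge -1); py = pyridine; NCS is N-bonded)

Cation [Sn…]: ligand charges -3, Sn(IV) ⇒ ion charge 1+.
Anion [Ru…]: ligand charges -3, Ru(II) ⇒ ion charge 1−.
One 1+ cation balances one 1− anion.

[SnF(gly)2(NH3)][Ru(gly)2(NCS)(py)]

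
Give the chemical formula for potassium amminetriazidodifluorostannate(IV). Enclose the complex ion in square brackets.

K[SnF2(N3)3(NH3)]

Ligands: 2 fluoro (F, -1), 1 ammine (NH3, neutral), 3 azido (N3, -1). Ligand charge sum = -5.
With Sn in oxidation state +4, the complex ion is [Sn...]^1−.
Charge balance with potassium (+1) requires 1 complex ion per 1 potassium.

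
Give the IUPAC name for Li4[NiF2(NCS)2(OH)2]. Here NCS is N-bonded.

lithium difluorodihydroxodiisothiocyanatonickelate(II)

The 4 lithium counter-ions carry a total charge of +4, so each complex ion is 4−.
Ligand charges: 2×isothiocyanato (-1 each), 2×fluoro (-1 each), 2×hydroxo (-1 each); total -6. So Ni + (-6) = 4−, giving Ni = +2.
The complex ion is anionic, so nickel takes the -ate form nickelate(II).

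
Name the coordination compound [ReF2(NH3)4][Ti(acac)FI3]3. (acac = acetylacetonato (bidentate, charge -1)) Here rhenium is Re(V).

Re is given as +5; the cation's ligand charges sum to -2, so the complex cation is 3+.
With 3 anions per cation, each anion must be 3/3 = 1−.
Anion: ligand charges sum to -5; for the ion to be 1−, Ti = +4.

tetraamminedifluororhenium(V) (acetylacetonato)fluorotriiodotitanate(IV)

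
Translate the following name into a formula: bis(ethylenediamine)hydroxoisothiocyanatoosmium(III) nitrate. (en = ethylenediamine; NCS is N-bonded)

[Os(en)2(NCS)(OH)]NO3

Ligands: 1 hydroxo (OH, -1), 2 ethylenediamine (en, neutral), 1 isothiocyanato (NCS, -1). Ligand charge sum = -2.
With Os in oxidation state +3, the complex ion is [Os...]^1+.
Charge balance with nitrate (-1) requires 1 complex ion per 1 nitrate.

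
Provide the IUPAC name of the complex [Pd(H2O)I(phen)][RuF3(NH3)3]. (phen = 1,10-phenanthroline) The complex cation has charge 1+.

aquaiodo(1,10-phenanthroline)palladium(II) triamminetrifluororuthenate(II)

The complex cation is given as 1+; its ligand charges sum to -1, so Pd = +2.
A 1:1 salt means the anion carries the equal and opposite charge, 1−.
Anion: ligand charges sum to -3; for the ion to be 1−, Ru = +2.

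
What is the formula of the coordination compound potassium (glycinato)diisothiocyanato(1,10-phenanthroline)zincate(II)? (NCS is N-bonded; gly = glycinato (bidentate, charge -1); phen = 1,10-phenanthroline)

Ligands: 2 isothiocyanato (NCS, -1), 1 glycinato (gly, -1), 1 1,10-phenanthroline (phen, neutral). Ligand charge sum = -3.
With Zn in oxidation state +2, the complex ion is [Zn...]^1−.
Charge balance with potassium (+1) requires 1 complex ion per 1 potassium.

K[Zn(gly)(NCS)2(phen)]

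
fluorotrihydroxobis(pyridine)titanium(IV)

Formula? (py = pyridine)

[TiF(OH)3(py)2]

Ligands: 1 fluoro (F, -1), 3 hydroxo (OH, -1), 2 pyridine (py, neutral). Ligand charge sum = -4.
With Ti in oxidation state +4, the complex ion is [Ti...].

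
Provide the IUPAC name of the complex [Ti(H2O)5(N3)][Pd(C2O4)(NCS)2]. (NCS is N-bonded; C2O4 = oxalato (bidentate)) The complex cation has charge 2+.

Both ions are complex: the cation is named first with the plain metal name, the anion second with the -ate form; each ion's ligands are alphabetised independently.
The complex cation is given as 2+; its ligand charges sum to -1, so Ti = +3.
A 1:1 salt means the anion carries the equal and opposite charge, 2−.
Anion: ligand charges sum to -4; for the ion to be 2−, Pd = +2.

pentaaquaazidotitanium(III) diisothiocyanatooxalatopalladate(II)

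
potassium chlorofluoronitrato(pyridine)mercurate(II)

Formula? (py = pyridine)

Ligands: 1 fluoro (F, -1), 1 pyridine (py, neutral), 1 chloro (Cl, -1), 1 nitrato (NO3, -1). Ligand charge sum = -3.
With Hg in oxidation state +2, the complex ion is [Hg...]^1−.
Charge balance with potassium (+1) requires 1 complex ion per 1 potassium.

K[HgClF(NO3)(py)]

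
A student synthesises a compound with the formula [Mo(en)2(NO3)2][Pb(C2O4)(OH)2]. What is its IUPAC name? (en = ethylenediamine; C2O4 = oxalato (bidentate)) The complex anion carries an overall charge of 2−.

bis(ethylenediamine)dinitratomolybdenum(IV) dihydroxooxalatoplumbate(II)

Both ions are complex: the cation is named first with the plain metal name, the anion second with the -ate form; each ion's ligands are alphabetised independently.
The complex anion is given as 2−; its ligand charges sum to -4, so Pb = +2.
A 1:1 salt means the cation carries the equal and opposite charge, 2+.
Cation: ligand charges sum to -2; for the ion to be 2+, Mo = +4.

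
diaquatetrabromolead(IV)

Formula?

[PbBr4(H2O)2]

Ligands: 4 bromo (Br, -1), 2 aqua (H2O, neutral). Ligand charge sum = -4.
With Pb in oxidation state +4, the complex ion is [Pb...].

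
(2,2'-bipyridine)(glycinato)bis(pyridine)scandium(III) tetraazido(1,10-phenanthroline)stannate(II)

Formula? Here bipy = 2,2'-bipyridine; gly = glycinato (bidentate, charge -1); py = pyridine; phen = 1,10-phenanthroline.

Cation [Sc…]: ligand charges -1, Sc(III) ⇒ ion charge 2+.
Anion [Sn…]: ligand charges -4, Sn(II) ⇒ ion charge 2−.
One 2+ cation balances one 2− anion.

[Sc(bipy)(gly)(py)2][Sn(N3)4(phen)]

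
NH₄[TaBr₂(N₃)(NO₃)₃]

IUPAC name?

ammonium azidodibromotrinitratotantalate(V)

The 1 ammonium counter-ion carries a total charge of +1, so each complex ion is 1−.
Ligand charges: 2×bromo (-1 each), 1×azido (-1 each), 3×nitrato (-1 each); total -6. So Ta + (-6) = 1−, giving Ta = +5.
Ligands are named alphabetically: azido before bromo before nitrato.
The complex ion is anionic, so tantalum takes the -ate form tantalate(V).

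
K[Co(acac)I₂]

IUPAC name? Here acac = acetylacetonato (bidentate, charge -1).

The 1 potassium counter-ion carries a total charge of +1, so each complex ion is 1−.
Ligand charges: 1×acetylacetonato (-1 each), 2×iodo (-1 each); total -3. So Co + (-3) = 1−, giving Co = +2.
Ligands are named alphabetically: acetylacetonato before iodo.
The complex ion is anionic, so cobalt takes the -ate form cobaltate(II).

potassium (acetylacetonato)diiodocobaltate(II)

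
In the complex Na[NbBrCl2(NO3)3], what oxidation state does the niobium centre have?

+5

1 sodium outside the brackets (+1 each) → the complex ion is 1−.
Ligand charges: 2×Cl = -2; 3×NO3 = -3; 1×Br = -1; sum -6.
Nb + (-6) = 1− ⇒ Nb is +5.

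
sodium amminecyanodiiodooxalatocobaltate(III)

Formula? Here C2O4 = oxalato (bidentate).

Na2[Co(C2O4)(CN)I2(NH3)]

Ligands: 1 oxalato (C2O4, -2), 2 iodo (I, -1), 1 cyano (CN, -1), 1 ammine (NH3, neutral). Ligand charge sum = -5.
Charge balance with sodium (+1) requires 1 complex ion per 2 sodium.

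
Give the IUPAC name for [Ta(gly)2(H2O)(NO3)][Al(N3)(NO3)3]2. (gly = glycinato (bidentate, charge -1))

aquabis(glycinato)nitratotantalum(V) azidotrinitratoaluminate(III)

Both ions are complex: the cation is named first with the plain metal name, the anion second with the -ate form; each ion's ligands are alphabetised independently.
Aluminium is always +3 in its complexes; the anion's ligand charges sum to -4, so the complex anion is 1−.
With 2 anions per cation, the cation must be 2×1 = 2+.
Cation: ligand charges sum to -3; for the ion to be 2+, Ta = +5.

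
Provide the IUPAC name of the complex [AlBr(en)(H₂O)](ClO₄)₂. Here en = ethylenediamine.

The 2 perchlorate counter-ions carry a total charge of -2, so each complex ion is 2+.
Ligand charges: 1×bromo (-1 each), 1×aqua (neutral), 1×ethylenediamine (neutral); total -1. So Al + (-1) = 2+, giving Al = +3.
Ligands are named alphabetically: aqua before bromo before ethylenediamine.

aquabromo(ethylenediamine)aluminium(III) perchlorate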